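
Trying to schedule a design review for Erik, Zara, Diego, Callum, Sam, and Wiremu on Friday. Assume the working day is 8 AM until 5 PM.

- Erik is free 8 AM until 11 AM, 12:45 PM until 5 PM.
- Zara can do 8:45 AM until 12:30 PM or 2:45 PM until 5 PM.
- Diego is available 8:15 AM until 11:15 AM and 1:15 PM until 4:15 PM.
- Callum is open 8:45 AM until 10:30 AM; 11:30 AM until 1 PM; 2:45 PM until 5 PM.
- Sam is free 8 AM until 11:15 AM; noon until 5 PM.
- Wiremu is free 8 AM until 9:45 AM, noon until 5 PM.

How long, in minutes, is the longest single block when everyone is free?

Erik ∩ Zara: 08:45-11:00, 14:45-17:00.
Erik ∩ Zara ∩ Diego: 08:45-11:00, 14:45-16:15.
Erik ∩ Zara ∩ Diego ∩ Callum: 08:45-10:30, 14:45-16:15.
Erik ∩ Zara ∩ Diego ∩ Callum ∩ Sam: 08:45-10:30, 14:45-16:15.
Erik ∩ Zara ∩ Diego ∩ Callum ∩ Sam ∩ Wiremu: 08:45-09:45, 14:45-16:15.
So the common availability across everyone is 08:45-09:45, 14:45-16:15.
The longest is 14:45-16:15 at 90 minutes.

90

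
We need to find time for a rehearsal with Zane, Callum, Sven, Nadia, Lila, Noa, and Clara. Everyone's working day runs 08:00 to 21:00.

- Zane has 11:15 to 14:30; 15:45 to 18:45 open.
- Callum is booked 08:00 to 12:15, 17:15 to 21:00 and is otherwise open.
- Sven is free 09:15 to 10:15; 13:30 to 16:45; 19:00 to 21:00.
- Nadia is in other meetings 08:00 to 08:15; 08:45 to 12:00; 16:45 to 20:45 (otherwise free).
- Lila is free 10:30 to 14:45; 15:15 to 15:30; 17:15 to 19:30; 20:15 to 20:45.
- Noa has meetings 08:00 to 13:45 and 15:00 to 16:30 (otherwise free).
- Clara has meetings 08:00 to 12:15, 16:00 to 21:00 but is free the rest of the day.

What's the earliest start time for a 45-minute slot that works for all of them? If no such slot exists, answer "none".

13:45

Zane free: 11:15-14:30, 15:45-18:45.
Callum free: 12:15-17:15 (invert busy blocks within the working day).
Sven free: 09:15-10:15, 13:30-16:45, 19:00-21:00.
Nadia free: 08:15-08:45, 12:00-16:45, 20:45-21:00 (invert busy blocks within the working day).
Lila free: 10:30-14:45, 15:15-15:30, 17:15-19:30, 20:15-20:45.
Noa free: 13:45-15:00, 16:30-21:00 (invert busy blocks within the working day).
Clara free: 12:15-16:00 (invert busy blocks within the working day).
Zane ∩ Callum: 12:15-14:30, 15:45-17:15.
Zane ∩ Callum ∩ Sven: 13:30-14:30, 15:45-16:45.
Zane ∩ Callum ∩ Sven ∩ Nadia: 13:30-14:30, 15:45-16:45.
Zane ∩ Callum ∩ Sven ∩ Nadia ∩ Lila: 13:30-14:30.
Zane ∩ Callum ∩ Sven ∩ Nadia ∩ Lila ∩ Noa: 13:45-14:30.
Zane ∩ Callum ∩ Sven ∩ Nadia ∩ Lila ∩ Noa ∩ Clara: 13:45-14:30.
So the common availability across everyone is 13:45-14:30.
The first common window of at least 45 minutes is 13:45-14:30, so the earliest start is 13:45.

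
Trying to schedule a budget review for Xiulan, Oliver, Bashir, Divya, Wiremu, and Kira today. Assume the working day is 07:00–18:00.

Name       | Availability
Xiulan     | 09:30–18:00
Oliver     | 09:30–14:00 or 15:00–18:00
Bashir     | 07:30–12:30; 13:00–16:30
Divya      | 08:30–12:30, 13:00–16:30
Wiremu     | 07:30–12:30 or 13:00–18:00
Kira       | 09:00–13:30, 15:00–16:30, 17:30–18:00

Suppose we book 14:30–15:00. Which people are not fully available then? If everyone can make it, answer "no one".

Kira, Oliver

Xiulan: free for 14:30-15:00. Oliver: not fully free for 14:30-15:00. Bashir: free for 14:30-15:00. Divya: free for 14:30-15:00. Wiremu: free for 14:30-15:00. Kira: not fully free for 14:30-15:00.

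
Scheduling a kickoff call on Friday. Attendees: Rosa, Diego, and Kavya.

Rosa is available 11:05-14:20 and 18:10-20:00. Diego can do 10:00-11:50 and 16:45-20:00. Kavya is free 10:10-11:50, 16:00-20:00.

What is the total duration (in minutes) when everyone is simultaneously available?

155

Rosa ∩ Diego: 11:05-11:50, 18:10-20:00.
Rosa ∩ Diego ∩ Kavya: 11:05-11:50, 18:10-20:00.
So the common availability across everyone is 11:05-11:50, 18:10-20:00.
Summing the common windows: 45 + 110 = 155 minutes.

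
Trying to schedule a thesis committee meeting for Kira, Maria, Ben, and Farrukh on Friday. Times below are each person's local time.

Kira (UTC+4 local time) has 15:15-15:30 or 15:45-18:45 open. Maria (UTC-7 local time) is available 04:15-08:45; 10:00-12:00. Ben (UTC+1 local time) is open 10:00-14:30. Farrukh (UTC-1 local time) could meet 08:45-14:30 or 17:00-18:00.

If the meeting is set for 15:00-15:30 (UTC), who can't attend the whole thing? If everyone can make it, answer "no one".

Ben, Kira

Kira in UTC: 11:15-11:30, 11:45-14:45 (subtract 4h to convert from UTC+4).
Maria in UTC: 11:15-15:45, 17:00-19:00 (add 7h to convert from UTC-7).
Ben in UTC: 09:00-13:30 (subtract 1h to convert from UTC+1).
Farrukh in UTC: 09:45-15:30, 18:00-19:00 (add 1h to convert from UTC-1).
Kira: not fully free for 15:00-15:30. Maria: free for 15:00-15:30. Ben: not fully free for 15:00-15:30. Farrukh: free for 15:00-15:30.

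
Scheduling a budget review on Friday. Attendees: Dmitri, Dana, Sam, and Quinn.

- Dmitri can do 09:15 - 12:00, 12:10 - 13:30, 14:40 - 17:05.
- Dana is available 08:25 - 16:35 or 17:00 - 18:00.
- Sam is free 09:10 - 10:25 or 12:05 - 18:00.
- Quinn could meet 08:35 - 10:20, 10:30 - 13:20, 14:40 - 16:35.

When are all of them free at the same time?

09:15-10:20, 12:10-13:20, 14:40-16:35

Dmitri ∩ Dana: 09:15-12:00, 12:10-13:30, 14:40-16:35, 17:00-17:05.
Dmitri ∩ Dana ∩ Sam: 09:15-10:25, 12:10-13:30, 14:40-16:35, 17:00-17:05.
Dmitri ∩ Dana ∩ Sam ∩ Quinn: 09:15-10:20, 12:10-13:20, 14:40-16:35.
So the common availability across everyone is 09:15-10:20, 12:10-13:20, 14:40-16:35.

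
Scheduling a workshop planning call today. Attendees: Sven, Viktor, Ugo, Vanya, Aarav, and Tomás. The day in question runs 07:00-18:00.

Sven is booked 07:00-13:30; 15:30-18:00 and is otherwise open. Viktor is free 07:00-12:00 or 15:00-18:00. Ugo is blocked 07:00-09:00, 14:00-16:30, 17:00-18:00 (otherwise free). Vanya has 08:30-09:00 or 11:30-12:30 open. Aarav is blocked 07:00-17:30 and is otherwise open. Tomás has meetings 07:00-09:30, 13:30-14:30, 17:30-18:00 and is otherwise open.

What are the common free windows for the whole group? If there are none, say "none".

Sven free: 13:30-15:30 (invert busy blocks within the working day).
Viktor free: 07:00-12:00, 15:00-18:00.
Ugo free: 09:00-14:00, 16:30-17:00 (invert busy blocks within the working day).
Vanya free: 08:30-09:00, 11:30-12:30.
Aarav free: 17:30-18:00 (invert busy blocks within the working day).
Tomás free: 09:30-13:30, 14:30-17:30 (invert busy blocks within the working day).
Sven ∩ Viktor: 15:00-15:30.
Sven ∩ Viktor ∩ Ugo: ∅.
Sven ∩ Viktor ∩ Ugo ∩ Vanya: ∅.
Sven ∩ Viktor ∩ Ugo ∩ Vanya ∩ Aarav: ∅.
Sven ∩ Viktor ∩ Ugo ∩ Vanya ∩ Aarav ∩ Tomás: ∅.
There is no time when everyone is free.

none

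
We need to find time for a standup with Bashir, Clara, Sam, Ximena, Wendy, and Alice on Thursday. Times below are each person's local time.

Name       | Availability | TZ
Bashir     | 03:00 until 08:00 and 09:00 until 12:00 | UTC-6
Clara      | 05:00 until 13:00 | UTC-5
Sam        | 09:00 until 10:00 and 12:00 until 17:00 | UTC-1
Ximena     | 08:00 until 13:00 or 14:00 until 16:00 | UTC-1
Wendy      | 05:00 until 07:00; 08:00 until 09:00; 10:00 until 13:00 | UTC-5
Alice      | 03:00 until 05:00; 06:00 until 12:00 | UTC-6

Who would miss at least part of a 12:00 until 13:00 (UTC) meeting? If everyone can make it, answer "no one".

Bashir in UTC: 09:00-14:00, 15:00-18:00 (add 6h to convert from UTC-6).
Clara in UTC: 10:00-18:00 (add 5h to convert from UTC-5).
Sam in UTC: 10:00-11:00, 13:00-18:00 (add 1h to convert from UTC-1).
Ximena in UTC: 09:00-14:00, 15:00-17:00 (add 1h to convert from UTC-1).
Wendy in UTC: 10:00-12:00, 13:00-14:00, 15:00-18:00 (add 5h to convert from UTC-5).
Alice in UTC: 09:00-11:00, 12:00-18:00 (add 6h to convert from UTC-6).
Bashir: free for 12:00-13:00. Clara: free for 12:00-13:00. Sam: not fully free for 12:00-13:00. Ximena: free for 12:00-13:00. Wendy: not fully free for 12:00-13:00. Alice: free for 12:00-13:00.

Sam, Wendy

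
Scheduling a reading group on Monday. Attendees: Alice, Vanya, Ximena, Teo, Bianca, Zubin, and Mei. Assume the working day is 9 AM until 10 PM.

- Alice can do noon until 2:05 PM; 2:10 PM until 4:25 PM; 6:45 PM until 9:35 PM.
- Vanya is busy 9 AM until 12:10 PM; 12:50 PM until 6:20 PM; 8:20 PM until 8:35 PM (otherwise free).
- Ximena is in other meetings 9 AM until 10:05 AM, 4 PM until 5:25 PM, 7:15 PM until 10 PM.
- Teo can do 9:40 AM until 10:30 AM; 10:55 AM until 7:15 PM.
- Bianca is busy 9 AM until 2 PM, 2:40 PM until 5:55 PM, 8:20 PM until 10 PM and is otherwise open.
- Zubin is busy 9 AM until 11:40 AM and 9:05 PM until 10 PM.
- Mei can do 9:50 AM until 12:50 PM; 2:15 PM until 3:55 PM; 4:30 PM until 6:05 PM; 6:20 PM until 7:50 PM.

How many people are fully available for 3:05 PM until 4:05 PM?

Alice free: 12:00-14:05, 14:10-16:25, 18:45-21:35.
Vanya free: 12:10-12:50, 18:20-20:20, 20:35-22:00 (invert busy blocks within the working day).
Ximena free: 10:05-16:00, 17:25-19:15 (invert busy blocks within the working day).
Teo free: 09:40-10:30, 10:55-19:15.
Bianca free: 14:00-14:40, 17:55-20:20 (invert busy blocks within the working day).
Zubin free: 11:40-21:05 (invert busy blocks within the working day).
Mei free: 09:50-12:50, 14:15-15:55, 16:30-18:05, 18:20-19:50.
Alice, Teo, and Zubin can make the full 15:05-16:05 slot — that's 3.

3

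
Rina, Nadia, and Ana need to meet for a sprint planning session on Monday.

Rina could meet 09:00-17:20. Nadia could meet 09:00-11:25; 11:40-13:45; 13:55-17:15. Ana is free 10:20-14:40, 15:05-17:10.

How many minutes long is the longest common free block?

Rina ∩ Nadia: 09:00-11:25, 11:40-13:45, 13:55-17:15.
Rina ∩ Nadia ∩ Ana: 10:20-11:25, 11:40-13:45, 13:55-14:40, 15:05-17:10.
The longest is 11:40-13:45 at 125 minutes.

125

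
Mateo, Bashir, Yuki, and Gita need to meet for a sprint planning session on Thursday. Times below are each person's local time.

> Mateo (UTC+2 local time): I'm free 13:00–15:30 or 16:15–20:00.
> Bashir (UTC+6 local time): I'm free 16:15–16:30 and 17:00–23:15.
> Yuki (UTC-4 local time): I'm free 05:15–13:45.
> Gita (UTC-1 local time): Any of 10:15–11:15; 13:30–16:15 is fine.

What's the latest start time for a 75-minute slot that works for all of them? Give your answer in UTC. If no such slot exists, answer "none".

16:00

Mateo in UTC: 11:00-13:30, 14:15-18:00 (subtract 2h to convert from UTC+2).
Bashir in UTC: 10:15-10:30, 11:00-17:15 (subtract 6h to convert from UTC+6).
Yuki in UTC: 09:15-17:45 (add 4h to convert from UTC-4).
Gita in UTC: 11:15-12:15, 14:30-17:15 (add 1h to convert from UTC-1).
Mateo ∩ Bashir: 11:00-13:30, 14:15-17:15.
Mateo ∩ Bashir ∩ Yuki: 11:00-13:30, 14:15-17:15.
Mateo ∩ Bashir ∩ Yuki ∩ Gita: 11:15-12:15, 14:30-17:15.
The last common window of at least 75 minutes is 14:30-17:15; a 75-minute meeting can start as late as 16:00 and still end by 17:15.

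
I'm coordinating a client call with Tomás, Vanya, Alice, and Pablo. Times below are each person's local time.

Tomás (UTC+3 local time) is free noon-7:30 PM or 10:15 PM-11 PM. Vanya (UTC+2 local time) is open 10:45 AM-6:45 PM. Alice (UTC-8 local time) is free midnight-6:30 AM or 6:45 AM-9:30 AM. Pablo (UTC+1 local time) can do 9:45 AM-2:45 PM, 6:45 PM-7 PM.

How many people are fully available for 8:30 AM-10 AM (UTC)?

1

Tomás in UTC: 09:00-16:30, 19:15-20:00 (subtract 3h to convert from UTC+3).
Vanya in UTC: 08:45-16:45 (subtract 2h to convert from UTC+2).
Alice in UTC: 08:00-14:30, 14:45-17:30 (add 8h to convert from UTC-8).
Pablo in UTC: 08:45-13:45, 17:45-18:00 (subtract 1h to convert from UTC+1).
Alice can make the full 08:30-10:00 slot — that's 1.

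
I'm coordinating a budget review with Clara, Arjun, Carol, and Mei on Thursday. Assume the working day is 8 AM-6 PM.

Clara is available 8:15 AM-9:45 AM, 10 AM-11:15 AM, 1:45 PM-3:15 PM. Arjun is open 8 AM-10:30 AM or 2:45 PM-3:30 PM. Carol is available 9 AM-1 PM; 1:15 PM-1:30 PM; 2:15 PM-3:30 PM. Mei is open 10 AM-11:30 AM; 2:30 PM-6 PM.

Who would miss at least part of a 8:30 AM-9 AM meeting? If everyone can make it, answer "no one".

Clara: free for 08:30-09:00. Arjun: free for 08:30-09:00. Carol: not fully free for 08:30-09:00. Mei: not fully free for 08:30-09:00.

Carol, Mei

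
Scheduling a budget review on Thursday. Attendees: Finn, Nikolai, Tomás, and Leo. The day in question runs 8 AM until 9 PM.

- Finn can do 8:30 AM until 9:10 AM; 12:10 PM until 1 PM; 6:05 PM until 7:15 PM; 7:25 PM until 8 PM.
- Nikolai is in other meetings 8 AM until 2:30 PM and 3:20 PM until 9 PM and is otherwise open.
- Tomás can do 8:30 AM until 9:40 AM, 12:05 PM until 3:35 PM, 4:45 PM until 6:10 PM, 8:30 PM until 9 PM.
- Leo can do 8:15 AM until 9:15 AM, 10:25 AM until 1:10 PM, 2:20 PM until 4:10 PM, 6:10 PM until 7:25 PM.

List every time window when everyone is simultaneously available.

Finn free: 08:30-09:10, 12:10-13:00, 18:05-19:15, 19:25-20:00.
Nikolai free: 14:30-15:20 (invert busy blocks within the working day).
Tomás free: 08:30-09:40, 12:05-15:35, 16:45-18:10, 20:30-21:00.
Leo free: 08:15-09:15, 10:25-13:10, 14:20-16:10, 18:10-19:25.
Finn ∩ Nikolai: ∅.
Finn ∩ Nikolai ∩ Tomás: ∅.
Finn ∩ Nikolai ∩ Tomás ∩ Leo: ∅.
There is no time when everyone is free.

none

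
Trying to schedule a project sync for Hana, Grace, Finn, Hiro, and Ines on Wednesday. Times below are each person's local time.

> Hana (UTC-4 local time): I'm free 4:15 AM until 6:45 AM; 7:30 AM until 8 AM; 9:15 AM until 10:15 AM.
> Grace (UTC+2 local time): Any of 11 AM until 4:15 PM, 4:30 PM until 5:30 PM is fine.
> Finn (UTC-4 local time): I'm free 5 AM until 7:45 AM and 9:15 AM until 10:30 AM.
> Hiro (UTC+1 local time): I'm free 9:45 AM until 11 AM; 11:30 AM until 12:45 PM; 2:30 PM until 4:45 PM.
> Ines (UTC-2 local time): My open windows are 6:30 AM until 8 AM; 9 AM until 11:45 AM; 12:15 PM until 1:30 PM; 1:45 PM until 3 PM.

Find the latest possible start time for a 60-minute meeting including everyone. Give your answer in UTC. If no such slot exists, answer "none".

09:00

Hana in UTC: 08:15-10:45, 11:30-12:00, 13:15-14:15 (add 4h to convert from UTC-4).
Grace in UTC: 09:00-14:15, 14:30-15:30 (subtract 2h to convert from UTC+2).
Finn in UTC: 09:00-11:45, 13:15-14:30 (add 4h to convert from UTC-4).
Hiro in UTC: 08:45-10:00, 10:30-11:45, 13:30-15:45 (subtract 1h to convert from UTC+1).
Ines in UTC: 08:30-10:00, 11:00-13:45, 14:15-15:30, 15:45-17:00 (add 2h to convert from UTC-2).
Hana ∩ Grace: 09:00-10:45, 11:30-12:00, 13:15-14:15.
Hana ∩ Grace ∩ Finn: 09:00-10:45, 11:30-11:45, 13:15-14:15.
Hana ∩ Grace ∩ Finn ∩ Hiro: 09:00-10:00, 10:30-10:45, 11:30-11:45, 13:30-14:15.
Hana ∩ Grace ∩ Finn ∩ Hiro ∩ Ines: 09:00-10:00, 11:30-11:45, 13:30-13:45.
The last common window of at least 60 minutes is 09:00-10:00; a 60-minute meeting can start as late as 09:00 and still end by 10:00.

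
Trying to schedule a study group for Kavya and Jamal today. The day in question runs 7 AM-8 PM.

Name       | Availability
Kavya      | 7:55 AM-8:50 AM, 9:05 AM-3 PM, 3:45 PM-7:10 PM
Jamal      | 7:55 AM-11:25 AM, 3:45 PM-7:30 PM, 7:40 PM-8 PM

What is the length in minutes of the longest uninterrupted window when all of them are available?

Kavya ∩ Jamal: 07:55-08:50, 09:05-11:25, 15:45-19:10.
So the common availability across everyone is 07:55-08:50, 09:05-11:25, 15:45-19:10.
The longest is 15:45-19:10 at 205 minutes.

205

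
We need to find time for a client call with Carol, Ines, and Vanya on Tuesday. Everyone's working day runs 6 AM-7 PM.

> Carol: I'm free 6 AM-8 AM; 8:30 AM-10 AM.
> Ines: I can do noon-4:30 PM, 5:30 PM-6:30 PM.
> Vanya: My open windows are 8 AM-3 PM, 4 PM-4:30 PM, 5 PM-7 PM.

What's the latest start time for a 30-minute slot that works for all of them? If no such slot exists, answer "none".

Carol ∩ Ines: ∅.
Carol ∩ Ines ∩ Vanya: ∅.
There is no time when everyone is free.
No common window is at least 30 minutes long.

none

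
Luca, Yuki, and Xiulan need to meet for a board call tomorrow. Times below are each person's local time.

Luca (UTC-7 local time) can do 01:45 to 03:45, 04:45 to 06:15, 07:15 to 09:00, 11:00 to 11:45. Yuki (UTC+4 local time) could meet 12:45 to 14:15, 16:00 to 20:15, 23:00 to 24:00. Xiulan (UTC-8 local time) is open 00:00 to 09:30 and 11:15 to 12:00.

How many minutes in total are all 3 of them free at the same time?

Luca in UTC: 08:45-10:45, 11:45-13:15, 14:15-16:00, 18:00-18:45 (add 7h to convert from UTC-7).
Yuki in UTC: 08:45-10:15, 12:00-16:15, 19:00-20:00 (subtract 4h to convert from UTC+4).
Xiulan in UTC: 08:00-17:30, 19:15-20:00 (add 8h to convert from UTC-8).
Luca ∩ Yuki: 08:45-10:15, 12:00-13:15, 14:15-16:00.
Luca ∩ Yuki ∩ Xiulan: 08:45-10:15, 12:00-13:15, 14:15-16:00.
Those are the intersection windows.
Summing the common windows: 90 + 75 + 105 = 270 minutes.

270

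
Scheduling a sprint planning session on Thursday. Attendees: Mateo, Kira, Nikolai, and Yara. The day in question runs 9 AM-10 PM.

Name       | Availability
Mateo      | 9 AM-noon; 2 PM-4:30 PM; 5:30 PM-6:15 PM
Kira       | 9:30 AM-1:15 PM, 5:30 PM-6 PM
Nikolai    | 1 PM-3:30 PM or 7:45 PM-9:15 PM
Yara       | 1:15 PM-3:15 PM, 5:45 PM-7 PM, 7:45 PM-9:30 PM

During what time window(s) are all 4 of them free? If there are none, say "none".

none

Mateo ∩ Kira: 09:30-12:00, 17:30-18:00.
Mateo ∩ Kira ∩ Nikolai: ∅.
Mateo ∩ Kira ∩ Nikolai ∩ Yara: ∅.
There is no time when everyone is free.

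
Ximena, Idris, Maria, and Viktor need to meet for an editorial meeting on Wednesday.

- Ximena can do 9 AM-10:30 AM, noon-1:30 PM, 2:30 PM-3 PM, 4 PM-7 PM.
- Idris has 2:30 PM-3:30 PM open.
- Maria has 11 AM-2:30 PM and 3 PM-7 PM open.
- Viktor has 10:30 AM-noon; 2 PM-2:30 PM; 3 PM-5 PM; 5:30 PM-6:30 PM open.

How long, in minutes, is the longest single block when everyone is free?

Ximena ∩ Idris: 14:30-15:00.
Ximena ∩ Idris ∩ Maria: ∅.
Ximena ∩ Idris ∩ Maria ∩ Viktor: ∅.
There is no time when everyone is free.
No common window exists, so the longest block is 0 minutes.

0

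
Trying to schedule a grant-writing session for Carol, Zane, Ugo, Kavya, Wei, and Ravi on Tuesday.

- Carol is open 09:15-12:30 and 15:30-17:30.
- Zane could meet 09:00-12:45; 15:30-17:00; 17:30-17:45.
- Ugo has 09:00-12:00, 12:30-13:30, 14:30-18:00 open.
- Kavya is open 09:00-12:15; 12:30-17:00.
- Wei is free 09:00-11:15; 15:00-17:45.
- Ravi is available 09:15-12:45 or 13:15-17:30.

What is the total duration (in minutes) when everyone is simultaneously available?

210

Carol ∩ Zane: 09:15-12:30, 15:30-17:00.
Carol ∩ Zane ∩ Ugo: 09:15-12:00, 15:30-17:00.
Carol ∩ Zane ∩ Ugo ∩ Kavya: 09:15-12:00, 15:30-17:00.
Carol ∩ Zane ∩ Ugo ∩ Kavya ∩ Wei: 09:15-11:15, 15:30-17:00.
Carol ∩ Zane ∩ Ugo ∩ Kavya ∩ Wei ∩ Ravi: 09:15-11:15, 15:30-17:00.
So the common availability across everyone is 09:15-11:15, 15:30-17:00.
Summing the common windows: 120 + 90 = 210 minutes.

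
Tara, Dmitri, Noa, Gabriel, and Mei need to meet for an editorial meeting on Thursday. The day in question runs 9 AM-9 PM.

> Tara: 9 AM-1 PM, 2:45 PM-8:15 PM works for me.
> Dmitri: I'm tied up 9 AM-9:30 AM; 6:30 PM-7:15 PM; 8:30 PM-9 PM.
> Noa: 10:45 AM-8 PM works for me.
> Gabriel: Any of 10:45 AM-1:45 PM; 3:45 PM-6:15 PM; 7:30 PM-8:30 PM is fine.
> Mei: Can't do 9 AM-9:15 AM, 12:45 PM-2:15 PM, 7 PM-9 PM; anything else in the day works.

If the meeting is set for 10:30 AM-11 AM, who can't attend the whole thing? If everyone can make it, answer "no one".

Gabriel, Noa

Tara free: 09:00-13:00, 14:45-20:15.
Dmitri free: 09:30-18:30, 19:15-20:30 (invert busy blocks within the working day).
Noa free: 10:45-20:00.
Gabriel free: 10:45-13:45, 15:45-18:15, 19:30-20:30.
Mei free: 09:15-12:45, 14:15-19:00 (invert busy blocks within the working day).
Tara: free for 10:30-11:00. Dmitri: free for 10:30-11:00. Noa: not fully free for 10:30-11:00. Gabriel: not fully free for 10:30-11:00. Mei: free for 10:30-11:00.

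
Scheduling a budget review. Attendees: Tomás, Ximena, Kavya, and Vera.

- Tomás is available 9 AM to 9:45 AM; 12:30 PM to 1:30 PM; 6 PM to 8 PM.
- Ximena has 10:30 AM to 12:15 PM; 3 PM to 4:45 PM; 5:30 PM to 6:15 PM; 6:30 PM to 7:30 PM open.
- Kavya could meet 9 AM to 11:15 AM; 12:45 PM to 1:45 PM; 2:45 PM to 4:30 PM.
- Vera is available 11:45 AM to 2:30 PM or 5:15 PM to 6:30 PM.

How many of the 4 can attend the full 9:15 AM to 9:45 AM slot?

Tomás and Kavya can make the full 09:15-09:45 slot — that's 2.

2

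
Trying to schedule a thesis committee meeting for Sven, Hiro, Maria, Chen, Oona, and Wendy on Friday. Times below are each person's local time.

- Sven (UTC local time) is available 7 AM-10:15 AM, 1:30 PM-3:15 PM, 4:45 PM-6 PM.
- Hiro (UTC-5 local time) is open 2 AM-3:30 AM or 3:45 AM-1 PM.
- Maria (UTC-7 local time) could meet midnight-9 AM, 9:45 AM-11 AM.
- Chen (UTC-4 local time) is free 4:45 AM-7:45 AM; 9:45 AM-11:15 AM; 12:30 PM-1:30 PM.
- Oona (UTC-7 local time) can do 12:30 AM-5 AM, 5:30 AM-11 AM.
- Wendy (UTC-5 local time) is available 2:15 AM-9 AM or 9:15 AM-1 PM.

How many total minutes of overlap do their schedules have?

Sven in UTC: 07:00-10:15, 13:30-15:15, 16:45-18:00.
Hiro in UTC: 07:00-08:30, 08:45-18:00 (add 5h to convert from UTC-5).
Maria in UTC: 07:00-16:00, 16:45-18:00 (add 7h to convert from UTC-7).
Chen in UTC: 08:45-11:45, 13:45-15:15, 16:30-17:30 (add 4h to convert from UTC-4).
Oona in UTC: 07:30-12:00, 12:30-18:00 (add 7h to convert from UTC-7).
Wendy in UTC: 07:15-14:00, 14:15-18:00 (add 5h to convert from UTC-5).
Sven ∩ Hiro: 07:00-08:30, 08:45-10:15, 13:30-15:15, 16:45-18:00.
Sven ∩ Hiro ∩ Maria: 07:00-08:30, 08:45-10:15, 13:30-15:15, 16:45-18:00.
Sven ∩ Hiro ∩ Maria ∩ Chen: 08:45-10:15, 13:45-15:15, 16:45-17:30.
Sven ∩ Hiro ∩ Maria ∩ Chen ∩ Oona: 08:45-10:15, 13:45-15:15, 16:45-17:30.
Sven ∩ Hiro ∩ Maria ∩ Chen ∩ Oona ∩ Wendy: 08:45-10:15, 13:45-14:00, 14:15-15:15, 16:45-17:30.
Those are the intersection windows.
Summing the common windows: 90 + 15 + 60 + 45 = 210 minutes.

210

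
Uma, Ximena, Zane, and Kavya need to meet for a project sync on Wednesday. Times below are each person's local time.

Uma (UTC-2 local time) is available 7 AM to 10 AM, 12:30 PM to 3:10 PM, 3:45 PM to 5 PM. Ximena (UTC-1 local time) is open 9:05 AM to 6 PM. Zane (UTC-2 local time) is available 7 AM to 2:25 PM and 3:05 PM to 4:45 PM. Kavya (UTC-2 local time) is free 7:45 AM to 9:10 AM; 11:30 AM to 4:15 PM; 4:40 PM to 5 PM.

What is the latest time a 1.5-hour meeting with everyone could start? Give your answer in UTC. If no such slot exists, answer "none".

Uma in UTC: 09:00-12:00, 14:30-17:10, 17:45-19:00 (add 2h to convert from UTC-2).
Ximena in UTC: 10:05-19:00 (add 1h to convert from UTC-1).
Zane in UTC: 09:00-16:25, 17:05-18:45 (add 2h to convert from UTC-2).
Kavya in UTC: 09:45-11:10, 13:30-18:15, 18:40-19:00 (add 2h to convert from UTC-2).
Uma ∩ Ximena: 10:05-12:00, 14:30-17:10, 17:45-19:00.
Uma ∩ Ximena ∩ Zane: 10:05-12:00, 14:30-16:25, 17:05-17:10, 17:45-18:45.
Uma ∩ Ximena ∩ Zane ∩ Kavya: 10:05-11:10, 14:30-16:25, 17:05-17:10, 17:45-18:15, 18:40-18:45.
So the common availability across everyone is 10:05-11:10, 14:30-16:25, 17:05-17:10, 17:45-18:15, 18:40-18:45.
The last common window of at least 90 minutes is 14:30-16:25; a 90-minute meeting can start as late as 14:55 and still end by 16:25.

14:55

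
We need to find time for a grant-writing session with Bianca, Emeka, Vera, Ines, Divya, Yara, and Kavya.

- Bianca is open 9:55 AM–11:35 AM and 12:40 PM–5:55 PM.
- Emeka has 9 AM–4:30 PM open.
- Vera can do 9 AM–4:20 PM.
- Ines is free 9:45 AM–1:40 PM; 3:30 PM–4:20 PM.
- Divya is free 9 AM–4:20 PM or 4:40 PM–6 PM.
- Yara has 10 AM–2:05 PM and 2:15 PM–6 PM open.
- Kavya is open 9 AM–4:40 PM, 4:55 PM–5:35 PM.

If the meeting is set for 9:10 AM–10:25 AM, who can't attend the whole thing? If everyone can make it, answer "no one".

Bianca, Ines, Yara

Bianca: not fully free for 09:10-10:25. Emeka: free for 09:10-10:25. Vera: free for 09:10-10:25. Ines: not fully free for 09:10-10:25. Divya: free for 09:10-10:25. Yara: not fully free for 09:10-10:25. Kavya: free for 09:10-10:25.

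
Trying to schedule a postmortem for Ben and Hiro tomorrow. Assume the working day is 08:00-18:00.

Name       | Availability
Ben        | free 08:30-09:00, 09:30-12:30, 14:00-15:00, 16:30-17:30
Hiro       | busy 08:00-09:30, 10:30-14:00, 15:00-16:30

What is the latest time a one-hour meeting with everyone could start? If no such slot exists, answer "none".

16:30

Ben free: 08:30-09:00, 09:30-12:30, 14:00-15:00, 16:30-17:30.
Hiro free: 09:30-10:30, 14:00-15:00, 16:30-18:00 (invert busy blocks within the working day).
Ben ∩ Hiro: 09:30-10:30, 14:00-15:00, 16:30-17:30.
So the common availability across everyone is 09:30-10:30, 14:00-15:00, 16:30-17:30.
The last common window of at least 60 minutes is 16:30-17:30; a 60-minute meeting can start as late as 16:30 and still end by 17:30.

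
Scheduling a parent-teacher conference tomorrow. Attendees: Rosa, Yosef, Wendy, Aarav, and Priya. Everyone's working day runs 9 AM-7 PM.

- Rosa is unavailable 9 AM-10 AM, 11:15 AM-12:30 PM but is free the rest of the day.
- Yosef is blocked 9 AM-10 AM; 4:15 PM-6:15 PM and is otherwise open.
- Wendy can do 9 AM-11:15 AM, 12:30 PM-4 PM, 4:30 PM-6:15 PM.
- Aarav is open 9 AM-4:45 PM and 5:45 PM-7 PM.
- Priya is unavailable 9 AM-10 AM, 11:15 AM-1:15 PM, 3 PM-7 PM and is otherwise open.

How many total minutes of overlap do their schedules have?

180

Rosa free: 10:00-11:15, 12:30-19:00 (invert busy blocks within the working day).
Yosef free: 10:00-16:15, 18:15-19:00 (invert busy blocks within the working day).
Wendy free: 09:00-11:15, 12:30-16:00, 16:30-18:15.
Aarav free: 09:00-16:45, 17:45-19:00.
Priya free: 10:00-11:15, 13:15-15:00 (invert busy blocks within the working day).
Rosa ∩ Yosef: 10:00-11:15, 12:30-16:15, 18:15-19:00.
Rosa ∩ Yosef ∩ Wendy: 10:00-11:15, 12:30-16:00.
Rosa ∩ Yosef ∩ Wendy ∩ Aarav: 10:00-11:15, 12:30-16:00.
Rosa ∩ Yosef ∩ Wendy ∩ Aarav ∩ Priya: 10:00-11:15, 13:15-15:00.
So the common availability across everyone is 10:00-11:15, 13:15-15:00.
Summing the common windows: 75 + 105 = 180 minutes.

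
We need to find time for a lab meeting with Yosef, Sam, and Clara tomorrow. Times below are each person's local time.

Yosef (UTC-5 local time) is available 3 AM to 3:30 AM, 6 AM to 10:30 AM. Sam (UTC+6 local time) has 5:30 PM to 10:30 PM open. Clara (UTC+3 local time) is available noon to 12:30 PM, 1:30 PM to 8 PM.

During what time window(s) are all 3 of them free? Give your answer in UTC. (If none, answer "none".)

Yosef in UTC: 08:00-08:30, 11:00-15:30 (add 5h to convert from UTC-5).
Sam in UTC: 11:30-16:30 (subtract 6h to convert from UTC+6).
Clara in UTC: 09:00-09:30, 10:30-17:00 (subtract 3h to convert from UTC+3).
Yosef ∩ Sam: 11:30-15:30.
Yosef ∩ Sam ∩ Clara: 11:30-15:30.

11:30-15:30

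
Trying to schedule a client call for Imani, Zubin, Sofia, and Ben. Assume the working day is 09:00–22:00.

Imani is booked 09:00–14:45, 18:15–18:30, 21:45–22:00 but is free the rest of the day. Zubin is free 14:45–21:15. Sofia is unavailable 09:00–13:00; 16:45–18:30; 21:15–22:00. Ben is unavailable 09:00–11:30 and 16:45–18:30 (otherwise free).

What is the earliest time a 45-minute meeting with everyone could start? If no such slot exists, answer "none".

14:45

Imani free: 14:45-18:15, 18:30-21:45 (invert busy blocks within the working day).
Zubin free: 14:45-21:15.
Sofia free: 13:00-16:45, 18:30-21:15 (invert busy blocks within the working day).
Ben free: 11:30-16:45, 18:30-22:00 (invert busy blocks within the working day).
Imani ∩ Zubin: 14:45-18:15, 18:30-21:15.
Imani ∩ Zubin ∩ Sofia: 14:45-16:45, 18:30-21:15.
Imani ∩ Zubin ∩ Sofia ∩ Ben: 14:45-16:45, 18:30-21:15.
Those are the intersection windows.
The first common window of at least 45 minutes is 14:45-16:45, so the earliest start is 14:45.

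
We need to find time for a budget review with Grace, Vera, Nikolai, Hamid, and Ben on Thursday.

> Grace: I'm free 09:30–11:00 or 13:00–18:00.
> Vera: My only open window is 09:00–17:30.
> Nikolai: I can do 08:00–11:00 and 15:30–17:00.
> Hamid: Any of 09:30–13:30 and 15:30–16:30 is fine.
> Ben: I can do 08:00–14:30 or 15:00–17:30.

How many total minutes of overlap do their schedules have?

150

Grace ∩ Vera: 09:30-11:00, 13:00-17:30.
Grace ∩ Vera ∩ Nikolai: 09:30-11:00, 15:30-17:00.
Grace ∩ Vera ∩ Nikolai ∩ Hamid: 09:30-11:00, 15:30-16:30.
Grace ∩ Vera ∩ Nikolai ∩ Hamid ∩ Ben: 09:30-11:00, 15:30-16:30.
Summing the common windows: 90 + 60 = 150 minutes.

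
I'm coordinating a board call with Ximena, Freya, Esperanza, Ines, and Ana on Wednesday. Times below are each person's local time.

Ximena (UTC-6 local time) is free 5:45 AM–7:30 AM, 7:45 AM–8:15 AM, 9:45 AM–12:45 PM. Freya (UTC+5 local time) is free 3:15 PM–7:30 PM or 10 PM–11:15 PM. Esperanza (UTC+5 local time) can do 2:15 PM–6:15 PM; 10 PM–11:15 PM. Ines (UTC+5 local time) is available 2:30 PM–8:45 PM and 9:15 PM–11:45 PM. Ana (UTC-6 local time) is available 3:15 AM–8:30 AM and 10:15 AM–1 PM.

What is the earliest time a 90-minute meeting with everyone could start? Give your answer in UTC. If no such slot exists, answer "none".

Ximena in UTC: 11:45-13:30, 13:45-14:15, 15:45-18:45 (add 6h to convert from UTC-6).
Freya in UTC: 10:15-14:30, 17:00-18:15 (subtract 5h to convert from UTC+5).
Esperanza in UTC: 09:15-13:15, 17:00-18:15 (subtract 5h to convert from UTC+5).
Ines in UTC: 09:30-15:45, 16:15-18:45 (subtract 5h to convert from UTC+5).
Ana in UTC: 09:15-14:30, 16:15-19:00 (add 6h to convert from UTC-6).
Ximena ∩ Freya: 11:45-13:30, 13:45-14:15, 17:00-18:15.
Ximena ∩ Freya ∩ Esperanza: 11:45-13:15, 17:00-18:15.
Ximena ∩ Freya ∩ Esperanza ∩ Ines: 11:45-13:15, 17:00-18:15.
Ximena ∩ Freya ∩ Esperanza ∩ Ines ∩ Ana: 11:45-13:15, 17:00-18:15.
The first common window of at least 90 minutes is 11:45-13:15, so the earliest start is 11:45.

11:45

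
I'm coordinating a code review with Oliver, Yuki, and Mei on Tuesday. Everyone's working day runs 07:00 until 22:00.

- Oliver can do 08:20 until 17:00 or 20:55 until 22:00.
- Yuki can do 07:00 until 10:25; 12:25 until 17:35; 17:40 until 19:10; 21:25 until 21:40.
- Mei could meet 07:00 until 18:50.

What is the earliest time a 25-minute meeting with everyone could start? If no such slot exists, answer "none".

Oliver ∩ Yuki: 08:20-10:25, 12:25-17:00, 21:25-21:40.
Oliver ∩ Yuki ∩ Mei: 08:20-10:25, 12:25-17:00.
So the common availability across everyone is 08:20-10:25, 12:25-17:00.
The first common window of at least 25 minutes is 08:20-10:25, so the earliest start is 08:20.

08:20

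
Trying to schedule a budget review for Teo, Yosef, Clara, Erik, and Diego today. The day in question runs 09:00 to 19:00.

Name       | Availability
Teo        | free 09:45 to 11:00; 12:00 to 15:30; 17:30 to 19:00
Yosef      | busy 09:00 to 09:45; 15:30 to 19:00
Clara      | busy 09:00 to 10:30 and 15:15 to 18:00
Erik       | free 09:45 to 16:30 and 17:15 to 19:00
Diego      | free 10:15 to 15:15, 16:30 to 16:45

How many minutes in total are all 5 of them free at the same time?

Teo free: 09:45-11:00, 12:00-15:30, 17:30-19:00.
Yosef free: 09:45-15:30 (invert busy blocks within the working day).
Clara free: 10:30-15:15, 18:00-19:00 (invert busy blocks within the working day).
Erik free: 09:45-16:30, 17:15-19:00.
Diego free: 10:15-15:15, 16:30-16:45.
Teo ∩ Yosef: 09:45-11:00, 12:00-15:30.
Teo ∩ Yosef ∩ Clara: 10:30-11:00, 12:00-15:15.
Teo ∩ Yosef ∩ Clara ∩ Erik: 10:30-11:00, 12:00-15:15.
Teo ∩ Yosef ∩ Clara ∩ Erik ∩ Diego: 10:30-11:00, 12:00-15:15.
Summing the common windows: 30 + 195 = 225 minutes.

225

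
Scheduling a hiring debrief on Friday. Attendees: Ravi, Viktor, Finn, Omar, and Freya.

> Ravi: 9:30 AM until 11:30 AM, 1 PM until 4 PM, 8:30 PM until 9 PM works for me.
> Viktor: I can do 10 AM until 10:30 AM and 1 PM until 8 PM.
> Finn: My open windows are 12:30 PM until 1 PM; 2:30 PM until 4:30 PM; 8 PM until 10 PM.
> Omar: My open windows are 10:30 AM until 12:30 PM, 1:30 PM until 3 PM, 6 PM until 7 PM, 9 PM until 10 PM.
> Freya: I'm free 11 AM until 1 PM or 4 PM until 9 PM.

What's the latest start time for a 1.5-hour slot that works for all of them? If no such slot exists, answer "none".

Ravi ∩ Viktor: 10:00-10:30, 13:00-16:00.
Ravi ∩ Viktor ∩ Finn: 14:30-16:00.
Ravi ∩ Viktor ∩ Finn ∩ Omar: 14:30-15:00.
Ravi ∩ Viktor ∩ Finn ∩ Omar ∩ Freya: ∅.
There is no time when everyone is free.
No common window is at least 90 minutes long.

none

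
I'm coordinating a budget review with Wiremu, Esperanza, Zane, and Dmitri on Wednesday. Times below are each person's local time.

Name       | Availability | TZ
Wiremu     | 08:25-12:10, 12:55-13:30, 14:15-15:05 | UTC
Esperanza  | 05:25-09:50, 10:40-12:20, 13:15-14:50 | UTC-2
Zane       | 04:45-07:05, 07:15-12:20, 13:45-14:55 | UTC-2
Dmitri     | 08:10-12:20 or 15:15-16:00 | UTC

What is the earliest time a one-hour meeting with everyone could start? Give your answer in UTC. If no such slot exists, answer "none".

Wiremu in UTC: 08:25-12:10, 12:55-13:30, 14:15-15:05.
Esperanza in UTC: 07:25-11:50, 12:40-14:20, 15:15-16:50 (add 2h to convert from UTC-2).
Zane in UTC: 06:45-09:05, 09:15-14:20, 15:45-16:55 (add 2h to convert from UTC-2).
Dmitri in UTC: 08:10-12:20, 15:15-16:00.
Wiremu ∩ Esperanza: 08:25-11:50, 12:55-13:30, 14:15-14:20.
Wiremu ∩ Esperanza ∩ Zane: 08:25-09:05, 09:15-11:50, 12:55-13:30, 14:15-14:20.
Wiremu ∩ Esperanza ∩ Zane ∩ Dmitri: 08:25-09:05, 09:15-11:50.
Those are the intersection windows.
The first common window of at least 60 minutes is 09:15-11:50, so the earliest start is 09:15.

09:15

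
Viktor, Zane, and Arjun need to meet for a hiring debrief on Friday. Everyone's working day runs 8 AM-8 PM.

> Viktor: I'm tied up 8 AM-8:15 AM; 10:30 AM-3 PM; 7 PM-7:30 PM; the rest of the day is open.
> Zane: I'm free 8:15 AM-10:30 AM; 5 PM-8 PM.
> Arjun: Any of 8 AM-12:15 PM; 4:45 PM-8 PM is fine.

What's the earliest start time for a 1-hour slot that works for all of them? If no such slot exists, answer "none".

Viktor free: 08:15-10:30, 15:00-19:00, 19:30-20:00 (invert busy blocks within the working day).
Zane free: 08:15-10:30, 17:00-20:00.
Arjun free: 08:00-12:15, 16:45-20:00.
Viktor ∩ Zane: 08:15-10:30, 17:00-19:00, 19:30-20:00.
Viktor ∩ Zane ∩ Arjun: 08:15-10:30, 17:00-19:00, 19:30-20:00.
So the common availability across everyone is 08:15-10:30, 17:00-19:00, 19:30-20:00.
The first common window of at least 60 minutes is 08:15-10:30, so the earliest start is 08:15.

08:15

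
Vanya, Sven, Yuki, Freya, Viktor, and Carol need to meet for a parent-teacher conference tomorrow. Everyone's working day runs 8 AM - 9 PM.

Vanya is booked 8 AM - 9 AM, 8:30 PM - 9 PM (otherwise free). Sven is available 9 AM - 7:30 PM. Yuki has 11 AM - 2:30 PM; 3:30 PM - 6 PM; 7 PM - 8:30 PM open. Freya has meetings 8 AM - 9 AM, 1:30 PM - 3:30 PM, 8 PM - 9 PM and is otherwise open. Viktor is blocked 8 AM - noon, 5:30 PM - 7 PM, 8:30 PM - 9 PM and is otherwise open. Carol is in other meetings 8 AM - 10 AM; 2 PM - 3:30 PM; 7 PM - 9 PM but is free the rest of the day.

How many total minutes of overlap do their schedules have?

Vanya free: 09:00-20:30 (invert busy blocks within the working day).
Sven free: 09:00-19:30.
Yuki free: 11:00-14:30, 15:30-18:00, 19:00-20:30.
Freya free: 09:00-13:30, 15:30-20:00 (invert busy blocks within the working day).
Viktor free: 12:00-17:30, 19:00-20:30 (invert busy blocks within the working day).
Carol free: 10:00-14:00, 15:30-19:00 (invert busy blocks within the working day).
Vanya ∩ Sven: 09:00-19:30.
Vanya ∩ Sven ∩ Yuki: 11:00-14:30, 15:30-18:00, 19:00-19:30.
Vanya ∩ Sven ∩ Yuki ∩ Freya: 11:00-13:30, 15:30-18:00, 19:00-19:30.
Vanya ∩ Sven ∩ Yuki ∩ Freya ∩ Viktor: 12:00-13:30, 15:30-17:30, 19:00-19:30.
Vanya ∩ Sven ∩ Yuki ∩ Freya ∩ Viktor ∩ Carol: 12:00-13:30, 15:30-17:30.
So the common availability across everyone is 12:00-13:30, 15:30-17:30.
Summing the common windows: 90 + 120 = 210 minutes.

210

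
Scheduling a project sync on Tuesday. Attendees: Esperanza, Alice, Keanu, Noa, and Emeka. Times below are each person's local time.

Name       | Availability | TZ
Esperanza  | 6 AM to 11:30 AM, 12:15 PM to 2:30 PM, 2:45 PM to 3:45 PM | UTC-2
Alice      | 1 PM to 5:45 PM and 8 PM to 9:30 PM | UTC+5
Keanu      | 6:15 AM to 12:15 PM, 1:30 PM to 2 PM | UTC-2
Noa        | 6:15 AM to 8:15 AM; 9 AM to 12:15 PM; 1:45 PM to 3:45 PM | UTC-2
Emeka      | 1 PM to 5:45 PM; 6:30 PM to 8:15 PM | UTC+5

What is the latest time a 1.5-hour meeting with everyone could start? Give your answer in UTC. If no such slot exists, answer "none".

11:15

Esperanza in UTC: 08:00-13:30, 14:15-16:30, 16:45-17:45 (add 2h to convert from UTC-2).
Alice in UTC: 08:00-12:45, 15:00-16:30 (subtract 5h to convert from UTC+5).
Keanu in UTC: 08:15-14:15, 15:30-16:00 (add 2h to convert from UTC-2).
Noa in UTC: 08:15-10:15, 11:00-14:15, 15:45-17:45 (add 2h to convert from UTC-2).
Emeka in UTC: 08:00-12:45, 13:30-15:15 (subtract 5h to convert from UTC+5).
Esperanza ∩ Alice: 08:00-12:45, 15:00-16:30.
Esperanza ∩ Alice ∩ Keanu: 08:15-12:45, 15:30-16:00.
Esperanza ∩ Alice ∩ Keanu ∩ Noa: 08:15-10:15, 11:00-12:45, 15:45-16:00.
Esperanza ∩ Alice ∩ Keanu ∩ Noa ∩ Emeka: 08:15-10:15, 11:00-12:45.
The last common window of at least 90 minutes is 11:00-12:45; a 90-minute meeting can start as late as 11:15 and still end by 12:45.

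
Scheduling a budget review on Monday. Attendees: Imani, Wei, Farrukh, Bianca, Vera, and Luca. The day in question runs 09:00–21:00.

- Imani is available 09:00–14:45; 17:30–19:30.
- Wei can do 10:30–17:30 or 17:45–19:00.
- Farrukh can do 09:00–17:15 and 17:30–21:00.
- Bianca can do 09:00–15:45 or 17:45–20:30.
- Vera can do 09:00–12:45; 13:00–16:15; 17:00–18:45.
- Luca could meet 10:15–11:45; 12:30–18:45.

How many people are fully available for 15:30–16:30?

Wei, Farrukh, and Luca can make the full 15:30-16:30 slot — that's 3.

3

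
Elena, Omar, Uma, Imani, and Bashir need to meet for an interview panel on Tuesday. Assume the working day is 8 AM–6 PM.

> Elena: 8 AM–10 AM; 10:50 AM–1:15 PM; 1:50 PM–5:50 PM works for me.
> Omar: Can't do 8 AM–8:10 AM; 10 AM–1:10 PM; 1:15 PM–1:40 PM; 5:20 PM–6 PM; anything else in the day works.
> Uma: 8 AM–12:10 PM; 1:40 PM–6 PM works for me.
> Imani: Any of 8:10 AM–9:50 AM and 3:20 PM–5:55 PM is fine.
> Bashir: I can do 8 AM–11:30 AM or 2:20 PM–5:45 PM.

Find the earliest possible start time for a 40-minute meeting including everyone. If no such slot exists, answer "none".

Elena free: 08:00-10:00, 10:50-13:15, 13:50-17:50.
Omar free: 08:10-10:00, 13:10-13:15, 13:40-17:20 (invert busy blocks within the working day).
Uma free: 08:00-12:10, 13:40-18:00.
Imani free: 08:10-09:50, 15:20-17:55.
Bashir free: 08:00-11:30, 14:20-17:45.
Elena ∩ Omar: 08:10-10:00, 13:10-13:15, 13:50-17:20.
Elena ∩ Omar ∩ Uma: 08:10-10:00, 13:50-17:20.
Elena ∩ Omar ∩ Uma ∩ Imani: 08:10-09:50, 15:20-17:20.
Elena ∩ Omar ∩ Uma ∩ Imani ∩ Bashir: 08:10-09:50, 15:20-17:20.
Those are the intersection windows.
The first common window of at least 40 minutes is 08:10-09:50, so the earliest start is 08:10.

08:10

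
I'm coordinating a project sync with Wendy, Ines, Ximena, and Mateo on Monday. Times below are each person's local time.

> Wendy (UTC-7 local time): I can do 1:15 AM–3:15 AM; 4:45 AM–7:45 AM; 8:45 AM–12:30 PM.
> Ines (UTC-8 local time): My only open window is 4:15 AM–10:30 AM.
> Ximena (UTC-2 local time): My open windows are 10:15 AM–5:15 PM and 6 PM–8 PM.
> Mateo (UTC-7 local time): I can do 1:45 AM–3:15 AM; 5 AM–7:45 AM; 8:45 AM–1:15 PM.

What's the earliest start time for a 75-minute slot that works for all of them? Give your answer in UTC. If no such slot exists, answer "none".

12:15

Wendy in UTC: 08:15-10:15, 11:45-14:45, 15:45-19:30 (add 7h to convert from UTC-7).
Ines in UTC: 12:15-18:30 (add 8h to convert from UTC-8).
Ximena in UTC: 12:15-19:15, 20:00-22:00 (add 2h to convert from UTC-2).
Mateo in UTC: 08:45-10:15, 12:00-14:45, 15:45-20:15 (add 7h to convert from UTC-7).
Wendy ∩ Ines: 12:15-14:45, 15:45-18:30.
Wendy ∩ Ines ∩ Ximena: 12:15-14:45, 15:45-18:30.
Wendy ∩ Ines ∩ Ximena ∩ Mateo: 12:15-14:45, 15:45-18:30.
So the common availability across everyone is 12:15-14:45, 15:45-18:30.
The first common window of at least 75 minutes is 12:15-14:45, so the earliest start is 12:15.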